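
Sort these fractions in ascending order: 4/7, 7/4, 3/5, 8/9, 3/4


Convert to decimal for comparison:
  4/7 = 0.5714
  7/4 = 1.75
  3/5 = 0.6
  8/9 = 0.8889
  3/4 = 0.75
Decimals in increasing order: 0.5714 < 0.6 < 0.75 < 0.8889 < 1.75
Writing each back as its fraction gives the sorted order.
Final answer: 4/7, 3/5, 3/4, 8/9, 7/4


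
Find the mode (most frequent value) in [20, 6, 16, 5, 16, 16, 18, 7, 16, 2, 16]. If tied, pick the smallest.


Count the frequency of each value:
  2 appears 1 time(s)
  5 appears 1 time(s)
  6 appears 1 time(s)
  7 appears 1 time(s)
  16 appears 5 time(s)
  18 appears 1 time(s)
  20 appears 1 time(s)
Maximum frequency is 5.
Only 16 reaches that frequency, so it is the mode.
Final answer: 16


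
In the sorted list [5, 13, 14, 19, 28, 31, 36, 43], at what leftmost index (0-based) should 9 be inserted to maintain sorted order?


List is sorted: [5, 13, 14, 19, 28, 31, 36, 43]
We need the leftmost position where 9 can be inserted, i.e. the first index whose element is >= 9 (or the end of the list if none is).
Binary search with low=0, high=8 (0-based indices):
  low=0, high=8, mid=4: a[4]=28 >= 9, so high = 4
  low=0, high=4, mid=2: a[2]=14 >= 9, so high = 2
  low=0, high=2, mid=1: a[1]=13 >= 9, so high = 1
  low=0, high=1, mid=0: a[0]=5 < 9, so low = 1
Now low = high = 1, so the insertion index is 1.
Final answer: 1


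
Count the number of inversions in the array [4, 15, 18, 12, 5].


For each element, count the later elements that are smaller than it:
  4 (index 0): smaller elements after it = [] -> 0
  15 (index 1): smaller elements after it = [12, 5] -> 2
  18 (index 2): smaller elements after it = [12, 5] -> 2
  12 (index 3): smaller elements after it = [5] -> 1
Total inversions = 0 + 2 + 2 + 1 = 5
Final answer: 5


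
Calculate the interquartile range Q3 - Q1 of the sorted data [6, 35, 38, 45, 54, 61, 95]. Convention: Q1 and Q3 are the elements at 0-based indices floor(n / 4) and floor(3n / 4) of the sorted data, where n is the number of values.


The data has n = 7 elements.
Q1 index = floor(7 / 4) = floor(1.75) = 1; Q3 index = floor(3 * 7 / 4) = floor(5.25) = 5
Q1 = element at index 1 = 35
Q3 = element at index 5 = 61
IQR = 61 - 35 = 26
Final answer: 26


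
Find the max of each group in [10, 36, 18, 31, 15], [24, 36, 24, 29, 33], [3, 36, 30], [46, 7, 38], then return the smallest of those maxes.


Find max of each group:
  Group 1: [10, 36, 18, 31, 15] -> max = 36
  Group 2: [24, 36, 24, 29, 33] -> max = 36
  Group 3: [3, 36, 30] -> max = 36
  Group 4: [46, 7, 38] -> max = 46
Maxes: [36, 36, 36, 46]
Minimum of maxes = 36
Final answer: 36


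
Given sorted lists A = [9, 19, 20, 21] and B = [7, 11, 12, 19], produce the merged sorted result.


List A: [9, 19, 20, 21]
List B: [7, 11, 12, 19]
Repeatedly compare the front elements and take the smaller:
  9 vs 7 -> take 7
  9 vs 11 -> take 9
  19 vs 11 -> take 11
  19 vs 12 -> take 12
  19 vs 19 -> take 19
  20 vs 19 -> take 19
  B is exhausted; append the rest of A: [20, 21]
Final answer: [7, 9, 11, 12, 19, 19, 20, 21]


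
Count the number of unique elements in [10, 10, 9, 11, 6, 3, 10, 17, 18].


List all unique values:
Distinct values: [3, 6, 9, 10, 11, 17, 18]
Count = 7
Final answer: 7


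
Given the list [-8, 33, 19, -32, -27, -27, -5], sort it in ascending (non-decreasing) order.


Original list: [-8, 33, 19, -32, -27, -27, -5]
Repeatedly take the smallest remaining element:
  Remaining [-8, 33, 19, -32, -27, -27, -5] -> smallest is -32
  Remaining [-8, 33, 19, -27, -27, -5] -> smallest is -27
  Remaining [-8, 33, 19, -27, -5] -> smallest is -27
  Remaining [-8, 33, 19, -5] -> smallest is -8
  Remaining [33, 19, -5] -> smallest is -5
  Remaining [33, 19] -> smallest is 19
  Remaining [33] -> smallest is 33
Collecting the picks in order gives the sorted list.
Final answer: [-32, -27, -27, -8, -5, 19, 33]


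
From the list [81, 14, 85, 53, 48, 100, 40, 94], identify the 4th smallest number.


Sort ascending: [14, 40, 48, 53, 81, 85, 94, 100]
The 4th element (1-indexed) is at index 3.
Value = 53
Final answer: 53


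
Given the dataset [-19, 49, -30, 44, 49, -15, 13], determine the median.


First, sort the list: [-30, -19, -15, 13, 44, 49, 49]
The list has 7 elements (odd count).
The middle index is 3 (0-based), and the element there is 13.
Final answer: 13


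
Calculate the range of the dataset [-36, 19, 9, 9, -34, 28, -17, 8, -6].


Maximum value: 28
Minimum value: -36
Range = 28 - (-36) = 64
Final answer: 64


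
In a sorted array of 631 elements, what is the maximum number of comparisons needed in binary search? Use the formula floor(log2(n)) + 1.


Binary search halves the search space each step.
Maximum comparisons = floor(log2(631)) + 1
log2(631) = 9.3015
floor(log2(631)) = 9, so 9 + 1 = 10
Final answer: 10


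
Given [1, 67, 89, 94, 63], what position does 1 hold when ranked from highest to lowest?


Sort descending: [94, 89, 67, 63, 1]
Find 1 in the sorted list.
1 is at position 5.
Final answer: 5


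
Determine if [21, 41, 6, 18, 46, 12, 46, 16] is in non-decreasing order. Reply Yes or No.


Check consecutive pairs:
  21 <= 41? True
  41 <= 6? False
  6 <= 18? True
  18 <= 46? True
  46 <= 12? False
  12 <= 46? True
  46 <= 16? False
3 consecutive pair(s) are out of order, so the list is not sorted.
Final answer: No


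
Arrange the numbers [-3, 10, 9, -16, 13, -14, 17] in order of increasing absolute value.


Compute absolute values:
  |-3| = 3
  |10| = 10
  |9| = 9
  |-16| = 16
  |13| = 13
  |-14| = 14
  |17| = 17
Absolute values in increasing order: 3 < 9 < 10 < 13 < 14 < 16 < 17
Listing the original numbers in that order gives the answer.
Final answer: [-3, 9, 10, 13, -14, -16, 17]


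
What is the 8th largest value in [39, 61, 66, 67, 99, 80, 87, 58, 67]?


Sort descending: [99, 87, 80, 67, 67, 66, 61, 58, 39]
The 8th element (1-indexed) is at index 7.
Value = 58
Final answer: 58


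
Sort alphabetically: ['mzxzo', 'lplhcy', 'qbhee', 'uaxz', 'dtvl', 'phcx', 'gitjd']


Compare strings character by character (the first differing letter decides):
  'dtvl' < 'gitjd' since 'd' < 'g' at position 1
  'gitjd' < 'lplhcy' since 'g' < 'l' at position 1
  'lplhcy' < 'mzxzo' since 'l' < 'm' at position 1
  'mzxzo' < 'phcx' since 'm' < 'p' at position 1
  'phcx' < 'qbhee' since 'p' < 'q' at position 1
  'qbhee' < 'uaxz' since 'q' < 'u' at position 1
Chaining these comparisons gives the alphabetical order.
Final answer: ['dtvl', 'gitjd', 'lplhcy', 'mzxzo', 'phcx', 'qbhee', 'uaxz']


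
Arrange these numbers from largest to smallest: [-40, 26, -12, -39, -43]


Original list: [-40, 26, -12, -39, -43]
Repeatedly take the largest remaining element:
  Remaining [-40, 26, -12, -39, -43] -> largest is 26
  Remaining [-40, -12, -39, -43] -> largest is -12
  Remaining [-40, -39, -43] -> largest is -39
  Remaining [-40, -43] -> largest is -40
  Remaining [-43] -> largest is -43
Collecting the picks in order gives the descending list.
Final answer: [26, -12, -39, -40, -43]


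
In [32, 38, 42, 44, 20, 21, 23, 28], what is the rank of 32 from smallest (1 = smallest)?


Sort ascending: [20, 21, 23, 28, 32, 38, 42, 44]
Find 32 in the sorted list.
32 is at position 5 (1-indexed).
Final answer: 5


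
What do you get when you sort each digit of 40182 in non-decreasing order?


The number 40182 has digits: 4, 0, 1, 8, 2
Sorted: 0, 1, 2, 4, 8
Joining the sorted digits gives the result.
Final answer: 01248


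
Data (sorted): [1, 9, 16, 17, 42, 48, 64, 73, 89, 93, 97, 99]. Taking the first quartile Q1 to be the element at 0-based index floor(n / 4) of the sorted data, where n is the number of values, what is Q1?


The list has n = 12 elements.
Q1 index = floor(12 / 4) = floor(3) = 3
Counting from index 0 in the sorted data, the element at index 3 is 17.
Final answer: 17


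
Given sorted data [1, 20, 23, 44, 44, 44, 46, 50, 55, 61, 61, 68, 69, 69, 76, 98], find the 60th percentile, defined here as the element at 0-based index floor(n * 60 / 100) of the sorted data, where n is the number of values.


The dataset has n = 16 elements.
Index = floor(16 * 60 / 100) = floor(960 / 100) = floor(9.6) = 9
Counting from index 0 in the sorted data, the element at index 9 is 61.
Final answer: 61


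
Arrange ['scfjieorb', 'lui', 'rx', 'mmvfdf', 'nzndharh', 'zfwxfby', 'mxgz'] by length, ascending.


Compute lengths:
  'scfjieorb' has length 9
  'lui' has length 3
  'rx' has length 2
  'mmvfdf' has length 6
  'nzndharh' has length 8
  'zfwxfby' has length 7
  'mxgz' has length 4
Lengths in increasing order: 2 < 3 < 4 < 6 < 7 < 8 < 9
Listing the words in that order gives the answer.
Final answer: ['rx', 'lui', 'mxgz', 'mmvfdf', 'zfwxfby', 'nzndharh', 'scfjieorb']


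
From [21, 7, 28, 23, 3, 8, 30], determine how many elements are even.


Check each element:
  21 is odd
  7 is odd
  28 is even
  23 is odd
  3 is odd
  8 is even
  30 is even
Evens: [28, 8, 30]
Count of evens = 3
Final answer: 3


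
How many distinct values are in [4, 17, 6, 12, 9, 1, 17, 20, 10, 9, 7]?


List all unique values:
Distinct values: [1, 4, 6, 7, 9, 10, 12, 17, 20]
Count = 9
Final answer: 9


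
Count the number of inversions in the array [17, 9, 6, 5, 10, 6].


For each element, count the later elements that are smaller than it:
  17 (index 0): smaller elements after it = [9, 6, 5, 10, 6] -> 5
  9 (index 1): smaller elements after it = [6, 5, 6] -> 3
  6 (index 2): smaller elements after it = [5] -> 1
  5 (index 3): smaller elements after it = [] -> 0
  10 (index 4): smaller elements after it = [6] -> 1
Total inversions = 5 + 3 + 1 + 0 + 1 = 10
Final answer: 10


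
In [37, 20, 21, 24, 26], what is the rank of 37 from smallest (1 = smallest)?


Sort ascending: [20, 21, 24, 26, 37]
Find 37 in the sorted list.
37 is at position 5 (1-indexed).
Final answer: 5


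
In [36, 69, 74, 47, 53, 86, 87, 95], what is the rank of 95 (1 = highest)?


Sort descending: [95, 87, 86, 74, 69, 53, 47, 36]
Find 95 in the sorted list.
95 is at position 1.
Final answer: 1


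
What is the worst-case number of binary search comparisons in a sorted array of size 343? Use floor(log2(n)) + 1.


Binary search halves the search space each step.
Maximum comparisons = floor(log2(343)) + 1
log2(343) = 8.4221
floor(log2(343)) = 8, so 8 + 1 = 9
Final answer: 9


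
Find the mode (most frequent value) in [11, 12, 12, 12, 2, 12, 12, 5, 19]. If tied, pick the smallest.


Count the frequency of each value:
  2 appears 1 time(s)
  5 appears 1 time(s)
  11 appears 1 time(s)
  12 appears 5 time(s)
  19 appears 1 time(s)
Maximum frequency is 5.
Only 12 reaches that frequency, so it is the mode.
Final answer: 12


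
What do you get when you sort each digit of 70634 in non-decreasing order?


The number 70634 has digits: 7, 0, 6, 3, 4
Sorted: 0, 3, 4, 6, 7
Joining the sorted digits gives the result.
Final answer: 03467


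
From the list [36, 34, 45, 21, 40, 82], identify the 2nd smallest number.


Sort ascending: [21, 34, 36, 40, 45, 82]
The 2nd element (1-indexed) is at index 1.
Value = 34
Final answer: 34


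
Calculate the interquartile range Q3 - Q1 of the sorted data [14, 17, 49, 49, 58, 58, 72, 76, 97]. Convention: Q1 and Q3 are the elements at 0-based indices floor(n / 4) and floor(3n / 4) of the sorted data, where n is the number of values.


The data has n = 9 elements.
Q1 index = floor(9 / 4) = floor(2.25) = 2; Q3 index = floor(3 * 9 / 4) = floor(6.75) = 6
Q1 = element at index 2 = 49
Q3 = element at index 6 = 72
IQR = 72 - 49 = 23
Final answer: 23


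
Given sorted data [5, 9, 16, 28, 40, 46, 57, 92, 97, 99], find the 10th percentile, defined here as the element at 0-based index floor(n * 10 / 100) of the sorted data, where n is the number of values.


The dataset has n = 10 elements.
Index = floor(10 * 10 / 100) = floor(100 / 100) = floor(1) = 1
Counting from index 0 in the sorted data, the element at index 1 is 9.
Final answer: 9


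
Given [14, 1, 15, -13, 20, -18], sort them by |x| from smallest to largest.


Compute absolute values:
  |14| = 14
  |1| = 1
  |15| = 15
  |-13| = 13
  |20| = 20
  |-18| = 18
Absolute values in increasing order: 1 < 13 < 14 < 15 < 18 < 20
Listing the original numbers in that order gives the answer.
Final answer: [1, -13, 14, 15, -18, 20]


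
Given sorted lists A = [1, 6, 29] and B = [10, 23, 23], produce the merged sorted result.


List A: [1, 6, 29]
List B: [10, 23, 23]
Repeatedly compare the front elements and take the smaller:
  1 vs 10 -> take 1
  6 vs 10 -> take 6
  29 vs 10 -> take 10
  29 vs 23 -> take 23
  29 vs 23 -> take 23
  B is exhausted; append the rest of A: [29]
Final answer: [1, 6, 10, 23, 23, 29]


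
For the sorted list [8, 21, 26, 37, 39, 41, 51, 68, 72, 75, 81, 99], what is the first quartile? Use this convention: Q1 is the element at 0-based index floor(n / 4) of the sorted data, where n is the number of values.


The list has n = 12 elements.
Q1 index = floor(12 / 4) = floor(3) = 3
Counting from index 0 in the sorted data, the element at index 3 is 37.
Final answer: 37


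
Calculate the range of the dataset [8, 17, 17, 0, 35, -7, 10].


Maximum value: 35
Minimum value: -7
Range = 35 - (-7) = 42
Final answer: 42


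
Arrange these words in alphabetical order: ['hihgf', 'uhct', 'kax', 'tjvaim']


Compare strings character by character (the first differing letter decides):
  'hihgf' < 'kax' since 'h' < 'k' at position 1
  'kax' < 'tjvaim' since 'k' < 't' at position 1
  'tjvaim' < 'uhct' since 't' < 'u' at position 1
Chaining these comparisons gives the alphabetical order.
Final answer: ['hihgf', 'kax', 'tjvaim', 'uhct']


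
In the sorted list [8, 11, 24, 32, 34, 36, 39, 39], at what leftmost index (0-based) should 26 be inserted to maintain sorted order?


List is sorted: [8, 11, 24, 32, 34, 36, 39, 39]
We need the leftmost position where 26 can be inserted, i.e. the first index whose element is >= 26 (or the end of the list if none is).
Binary search with low=0, high=8 (0-based indices):
  low=0, high=8, mid=4: a[4]=34 >= 26, so high = 4
  low=0, high=4, mid=2: a[2]=24 < 26, so low = 3
  low=3, high=4, mid=3: a[3]=32 >= 26, so high = 3
Now low = high = 3, so the insertion index is 3.
Final answer: 3


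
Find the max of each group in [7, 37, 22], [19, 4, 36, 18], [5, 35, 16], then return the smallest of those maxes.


Find max of each group:
  Group 1: [7, 37, 22] -> max = 37
  Group 2: [19, 4, 36, 18] -> max = 36
  Group 3: [5, 35, 16] -> max = 35
Maxes: [37, 36, 35]
Minimum of maxes = 35
Final answer: 35


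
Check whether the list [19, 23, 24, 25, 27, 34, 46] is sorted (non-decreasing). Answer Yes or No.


Check consecutive pairs:
  19 <= 23? True
  23 <= 24? True
  24 <= 25? True
  25 <= 27? True
  27 <= 34? True
  34 <= 46? True
Every consecutive pair is in order, so the list is non-decreasing.
Final answer: Yes


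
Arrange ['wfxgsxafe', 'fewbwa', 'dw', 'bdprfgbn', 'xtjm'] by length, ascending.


Compute lengths:
  'wfxgsxafe' has length 9
  'fewbwa' has length 6
  'dw' has length 2
  'bdprfgbn' has length 8
  'xtjm' has length 4
Lengths in increasing order: 2 < 4 < 6 < 8 < 9
Listing the words in that order gives the answer.
Final answer: ['dw', 'xtjm', 'fewbwa', 'bdprfgbn', 'wfxgsxafe']


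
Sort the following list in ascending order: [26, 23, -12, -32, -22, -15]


Original list: [26, 23, -12, -32, -22, -15]
Repeatedly take the smallest remaining element:
  Remaining [26, 23, -12, -32, -22, -15] -> smallest is -32
  Remaining [26, 23, -12, -22, -15] -> smallest is -22
  Remaining [26, 23, -12, -15] -> smallest is -15
  Remaining [26, 23, -12] -> smallest is -12
  Remaining [26, 23] -> smallest is 23
  Remaining [26] -> smallest is 26
Collecting the picks in order gives the sorted list.
Final answer: [-32, -22, -15, -12, 23, 26]


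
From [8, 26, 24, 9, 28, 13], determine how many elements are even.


Check each element:
  8 is even
  26 is even
  24 is even
  9 is odd
  28 is even
  13 is odd
Evens: [8, 26, 24, 28]
Count of evens = 4
Final answer: 4


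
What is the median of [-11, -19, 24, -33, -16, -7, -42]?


First, sort the list: [-42, -33, -19, -16, -11, -7, 24]
The list has 7 elements (odd count).
The middle index is 3 (0-based), and the element there is -16.
Final answer: -16


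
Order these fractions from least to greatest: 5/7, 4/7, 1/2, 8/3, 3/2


Convert to decimal for comparison:
  5/7 = 0.7143
  4/7 = 0.5714
  1/2 = 0.5
  8/3 = 2.6667
  3/2 = 1.5
Decimals in increasing order: 0.5 < 0.5714 < 0.7143 < 1.5 < 2.6667
Writing each back as its fraction gives the sorted order.
Final answer: 1/2, 4/7, 5/7, 3/2, 8/3


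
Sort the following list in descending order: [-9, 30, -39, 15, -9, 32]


Original list: [-9, 30, -39, 15, -9, 32]
Repeatedly take the largest remaining element:
  Remaining [-9, 30, -39, 15, -9, 32] -> largest is 32
  Remaining [-9, 30, -39, 15, -9] -> largest is 30
  Remaining [-9, -39, 15, -9] -> largest is 15
  Remaining [-9, -39, -9] -> largest is -9
  Remaining [-39, -9] -> largest is -9
  Remaining [-39] -> largest is -39
Collecting the picks in order gives the descending list.
Final answer: [32, 30, 15, -9, -9, -39]


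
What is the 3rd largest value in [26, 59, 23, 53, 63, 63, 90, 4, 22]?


Sort descending: [90, 63, 63, 59, 53, 26, 23, 22, 4]
The 3rd element (1-indexed) is at index 2.
Value = 63
Final answer: 63


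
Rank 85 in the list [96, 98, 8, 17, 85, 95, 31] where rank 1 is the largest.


Sort descending: [98, 96, 95, 85, 31, 17, 8]
Find 85 in the sorted list.
85 is at position 4.
Final answer: 4


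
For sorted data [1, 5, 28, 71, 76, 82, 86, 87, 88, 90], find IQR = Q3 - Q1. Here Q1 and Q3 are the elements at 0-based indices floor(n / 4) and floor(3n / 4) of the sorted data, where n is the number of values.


The data has n = 10 elements.
Q1 index = floor(10 / 4) = floor(2.5) = 2; Q3 index = floor(3 * 10 / 4) = floor(7.5) = 7
Q1 = element at index 2 = 28
Q3 = element at index 7 = 87
IQR = 87 - 28 = 59
Final answer: 59


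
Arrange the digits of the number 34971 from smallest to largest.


The number 34971 has digits: 3, 4, 9, 7, 1
Sorted: 1, 3, 4, 7, 9
Joining the sorted digits gives the result.
Final answer: 13479


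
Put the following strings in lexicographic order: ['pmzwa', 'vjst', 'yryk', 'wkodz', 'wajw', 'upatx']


Compare strings character by character (the first differing letter decides):
  'pmzwa' < 'upatx' since 'p' < 'u' at position 1
  'upatx' < 'vjst' since 'u' < 'v' at position 1
  'vjst' < 'wajw' since 'v' < 'w' at position 1
  'wajw' < 'wkodz' since 'a' < 'k' at position 2
  'wkodz' < 'yryk' since 'w' < 'y' at position 1
Chaining these comparisons gives the alphabetical order.
Final answer: ['pmzwa', 'upatx', 'vjst', 'wajw', 'wkodz', 'yryk']


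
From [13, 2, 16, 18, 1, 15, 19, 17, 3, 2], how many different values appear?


List all unique values:
Distinct values: [1, 2, 3, 13, 15, 16, 17, 18, 19]
Count = 9
Final answer: 9


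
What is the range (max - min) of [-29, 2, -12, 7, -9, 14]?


Maximum value: 14
Minimum value: -29
Range = 14 - (-29) = 43
Final answer: 43


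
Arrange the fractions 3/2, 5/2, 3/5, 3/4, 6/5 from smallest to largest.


Convert to decimal for comparison:
  3/2 = 1.5
  5/2 = 2.5
  3/5 = 0.6
  3/4 = 0.75
  6/5 = 1.2
Decimals in increasing order: 0.6 < 0.75 < 1.2 < 1.5 < 2.5
Writing each back as its fraction gives the sorted order.
Final answer: 3/5, 3/4, 6/5, 3/2, 5/2


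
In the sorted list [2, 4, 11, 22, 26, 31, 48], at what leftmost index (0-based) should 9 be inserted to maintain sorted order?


List is sorted: [2, 4, 11, 22, 26, 31, 48]
We need the leftmost position where 9 can be inserted, i.e. the first index whose element is >= 9 (or the end of the list if none is).
Binary search with low=0, high=7 (0-based indices):
  low=0, high=7, mid=3: a[3]=22 >= 9, so high = 3
  low=0, high=3, mid=1: a[1]=4 < 9, so low = 2
  low=2, high=3, mid=2: a[2]=11 >= 9, so high = 2
Now low = high = 2, so the insertion index is 2.
Final answer: 2


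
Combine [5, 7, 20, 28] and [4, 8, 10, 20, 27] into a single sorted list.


List A: [5, 7, 20, 28]
List B: [4, 8, 10, 20, 27]
Repeatedly compare the front elements and take the smaller:
  5 vs 4 -> take 4
  5 vs 8 -> take 5
  7 vs 8 -> take 7
  20 vs 8 -> take 8
  20 vs 10 -> take 10
  20 vs 20 -> take 20
  28 vs 20 -> take 20
  28 vs 27 -> take 27
  B is exhausted; append the rest of A: [28]
Final answer: [4, 5, 7, 8, 10, 20, 20, 27, 28]


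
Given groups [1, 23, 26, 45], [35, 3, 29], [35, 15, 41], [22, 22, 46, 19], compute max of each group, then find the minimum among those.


Find max of each group:
  Group 1: [1, 23, 26, 45] -> max = 45
  Group 2: [35, 3, 29] -> max = 35
  Group 3: [35, 15, 41] -> max = 41
  Group 4: [22, 22, 46, 19] -> max = 46
Maxes: [45, 35, 41, 46]
Minimum of maxes = 35
Final answer: 35


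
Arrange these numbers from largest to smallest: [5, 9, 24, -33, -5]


Original list: [5, 9, 24, -33, -5]
Repeatedly take the largest remaining element:
  Remaining [5, 9, 24, -33, -5] -> largest is 24
  Remaining [5, 9, -33, -5] -> largest is 9
  Remaining [5, -33, -5] -> largest is 5
  Remaining [-33, -5] -> largest is -5
  Remaining [-33] -> largest is -33
Collecting the picks in order gives the descending list.
Final answer: [24, 9, 5, -5, -33]


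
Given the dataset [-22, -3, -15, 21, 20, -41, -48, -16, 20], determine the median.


First, sort the list: [-48, -41, -22, -16, -15, -3, 20, 20, 21]
The list has 9 elements (odd count).
The middle index is 4 (0-based), and the element there is -15.
Final answer: -15


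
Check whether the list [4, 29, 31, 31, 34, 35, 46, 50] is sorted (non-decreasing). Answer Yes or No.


Check consecutive pairs:
  4 <= 29? True
  29 <= 31? True
  31 <= 31? True
  31 <= 34? True
  34 <= 35? True
  35 <= 46? True
  46 <= 50? True
Every consecutive pair is in order, so the list is non-decreasing.
Final answer: Yes


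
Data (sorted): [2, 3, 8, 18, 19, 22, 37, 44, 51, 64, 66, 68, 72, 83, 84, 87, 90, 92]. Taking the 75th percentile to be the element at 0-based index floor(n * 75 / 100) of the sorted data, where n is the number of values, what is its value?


The dataset has n = 18 elements.
Index = floor(18 * 75 / 100) = floor(1350 / 100) = floor(13.5) = 13
Counting from index 0 in the sorted data, the element at index 13 is 83.
Final answer: 83


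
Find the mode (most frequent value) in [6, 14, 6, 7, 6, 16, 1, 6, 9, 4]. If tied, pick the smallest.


Count the frequency of each value:
  1 appears 1 time(s)
  4 appears 1 time(s)
  6 appears 4 time(s)
  7 appears 1 time(s)
  9 appears 1 time(s)
  14 appears 1 time(s)
  16 appears 1 time(s)
Maximum frequency is 4.
Only 6 reaches that frequency, so it is the mode.
Final answer: 6


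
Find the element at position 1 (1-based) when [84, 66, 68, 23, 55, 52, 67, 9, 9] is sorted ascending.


Sort ascending: [9, 9, 23, 52, 55, 66, 67, 68, 84]
The 1st element (1-indexed) is at index 0.
Value = 9
Final answer: 9


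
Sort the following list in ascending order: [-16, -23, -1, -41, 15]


Original list: [-16, -23, -1, -41, 15]
Repeatedly take the smallest remaining element:
  Remaining [-16, -23, -1, -41, 15] -> smallest is -41
  Remaining [-16, -23, -1, 15] -> smallest is -23
  Remaining [-16, -1, 15] -> smallest is -16
  Remaining [-1, 15] -> smallest is -1
  Remaining [15] -> smallest is 15
Collecting the picks in order gives the sorted list.
Final answer: [-41, -23, -16, -1, 15]


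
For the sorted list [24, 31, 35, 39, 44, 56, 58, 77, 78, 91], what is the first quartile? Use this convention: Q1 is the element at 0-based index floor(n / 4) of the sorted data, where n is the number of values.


The list has n = 10 elements.
Q1 index = floor(10 / 4) = floor(2.5) = 2
Counting from index 0 in the sorted data, the element at index 2 is 35.
Final answer: 35


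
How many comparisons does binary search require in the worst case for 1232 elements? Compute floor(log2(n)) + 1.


Binary search halves the search space each step.
Maximum comparisons = floor(log2(1232)) + 1
log2(1232) = 10.2668
floor(log2(1232)) = 10, so 10 + 1 = 11
Final answer: 11


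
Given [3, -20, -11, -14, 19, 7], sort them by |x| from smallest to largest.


Compute absolute values:
  |3| = 3
  |-20| = 20
  |-11| = 11
  |-14| = 14
  |19| = 19
  |7| = 7
Absolute values in increasing order: 3 < 7 < 11 < 14 < 19 < 20
Listing the original numbers in that order gives the answer.
Final answer: [3, 7, -11, -14, 19, -20]


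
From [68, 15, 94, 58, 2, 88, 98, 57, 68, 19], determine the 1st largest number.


Sort descending: [98, 94, 88, 68, 68, 58, 57, 19, 15, 2]
The 1st element (1-indexed) is at index 0.
Value = 98
Final answer: 98


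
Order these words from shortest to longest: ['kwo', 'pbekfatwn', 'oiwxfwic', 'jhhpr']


Compute lengths:
  'kwo' has length 3
  'pbekfatwn' has length 9
  'oiwxfwic' has length 8
  'jhhpr' has length 5
Lengths in increasing order: 3 < 5 < 8 < 9
Listing the words in that order gives the answer.
Final answer: ['kwo', 'jhhpr', 'oiwxfwic', 'pbekfatwn']


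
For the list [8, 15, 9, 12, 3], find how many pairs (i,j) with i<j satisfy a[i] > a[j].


For each element, count the later elements that are smaller than it:
  8 (index 0): smaller elements after it = [3] -> 1
  15 (index 1): smaller elements after it = [9, 12, 3] -> 3
  9 (index 2): smaller elements after it = [3] -> 1
  12 (index 3): smaller elements after it = [3] -> 1
Total inversions = 1 + 3 + 1 + 1 = 6
Final answer: 6


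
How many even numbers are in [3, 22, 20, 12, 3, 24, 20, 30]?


Check each element:
  3 is odd
  22 is even
  20 is even
  12 is even
  3 is odd
  24 is even
  20 is even
  30 is even
Evens: [22, 20, 12, 24, 20, 30]
Count of evens = 6
Final answer: 6


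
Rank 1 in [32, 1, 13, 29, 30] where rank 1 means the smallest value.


Sort ascending: [1, 13, 29, 30, 32]
Find 1 in the sorted list.
1 is at position 1 (1-indexed).
Final answer: 1


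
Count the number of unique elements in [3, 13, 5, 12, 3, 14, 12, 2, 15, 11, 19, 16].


List all unique values:
Distinct values: [2, 3, 5, 11, 12, 13, 14, 15, 16, 19]
Count = 10
Final answer: 10


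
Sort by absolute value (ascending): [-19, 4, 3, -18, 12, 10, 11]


Compute absolute values:
  |-19| = 19
  |4| = 4
  |3| = 3
  |-18| = 18
  |12| = 12
  |10| = 10
  |11| = 11
Absolute values in increasing order: 3 < 4 < 10 < 11 < 12 < 18 < 19
Listing the original numbers in that order gives the answer.
Final answer: [3, 4, 10, 11, 12, -18, -19]


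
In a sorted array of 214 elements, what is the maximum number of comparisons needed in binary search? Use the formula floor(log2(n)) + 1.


Binary search halves the search space each step.
Maximum comparisons = floor(log2(214)) + 1
log2(214) = 7.7415
floor(log2(214)) = 7, so 7 + 1 = 8
Final answer: 8


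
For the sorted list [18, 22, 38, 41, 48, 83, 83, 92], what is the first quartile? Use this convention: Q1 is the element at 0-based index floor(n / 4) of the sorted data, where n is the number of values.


The list has n = 8 elements.
Q1 index = floor(8 / 4) = floor(2) = 2
Counting from index 0 in the sorted data, the element at index 2 is 38.
Final answer: 38


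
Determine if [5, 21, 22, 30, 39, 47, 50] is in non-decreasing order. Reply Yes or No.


Check consecutive pairs:
  5 <= 21? True
  21 <= 22? True
  22 <= 30? True
  30 <= 39? True
  39 <= 47? True
  47 <= 50? True
Every consecutive pair is in order, so the list is non-decreasing.
Final answer: Yes


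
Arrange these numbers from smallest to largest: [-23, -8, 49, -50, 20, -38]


Original list: [-23, -8, 49, -50, 20, -38]
Repeatedly take the smallest remaining element:
  Remaining [-23, -8, 49, -50, 20, -38] -> smallest is -50
  Remaining [-23, -8, 49, 20, -38] -> smallest is -38
  Remaining [-23, -8, 49, 20] -> smallest is -23
  Remaining [-8, 49, 20] -> smallest is -8
  Remaining [49, 20] -> smallest is 20
  Remaining [49] -> smallest is 49
Collecting the picks in order gives the sorted list.
Final answer: [-50, -38, -23, -8, 20, 49]


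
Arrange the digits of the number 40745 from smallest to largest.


The number 40745 has digits: 4, 0, 7, 4, 5
Sorted: 0, 4, 4, 5, 7
Joining the sorted digits gives the result.
Final answer: 04457


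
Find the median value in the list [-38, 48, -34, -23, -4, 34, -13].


First, sort the list: [-38, -34, -23, -13, -4, 34, 48]
The list has 7 elements (odd count).
The middle index is 3 (0-based), and the element there is -13.
Final answer: -13


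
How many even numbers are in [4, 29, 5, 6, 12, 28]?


Check each element:
  4 is even
  29 is odd
  5 is odd
  6 is even
  12 is even
  28 is even
Evens: [4, 6, 12, 28]
Count of evens = 4
Final answer: 4


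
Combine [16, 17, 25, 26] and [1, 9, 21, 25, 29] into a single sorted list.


List A: [16, 17, 25, 26]
List B: [1, 9, 21, 25, 29]
Repeatedly compare the front elements and take the smaller:
  16 vs 1 -> take 1
  16 vs 9 -> take 9
  16 vs 21 -> take 16
  17 vs 21 -> take 17
  25 vs 21 -> take 21
  25 vs 25 -> take 25
  26 vs 25 -> take 25
  26 vs 29 -> take 26
  A is exhausted; append the rest of B: [29]
Final answer: [1, 9, 16, 17, 21, 25, 25, 26, 29]


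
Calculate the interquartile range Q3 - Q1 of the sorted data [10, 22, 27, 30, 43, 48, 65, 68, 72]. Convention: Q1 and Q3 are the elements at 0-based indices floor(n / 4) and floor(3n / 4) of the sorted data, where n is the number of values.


The data has n = 9 elements.
Q1 index = floor(9 / 4) = floor(2.25) = 2; Q3 index = floor(3 * 9 / 4) = floor(6.75) = 6
Q1 = element at index 2 = 27
Q3 = element at index 6 = 65
IQR = 65 - 27 = 38
Final answer: 38


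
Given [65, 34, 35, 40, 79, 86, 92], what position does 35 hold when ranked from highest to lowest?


Sort descending: [92, 86, 79, 65, 40, 35, 34]
Find 35 in the sorted list.
35 is at position 6.
Final answer: 6


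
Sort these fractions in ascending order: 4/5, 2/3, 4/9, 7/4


Convert to decimal for comparison:
  4/5 = 0.8
  2/3 = 0.6667
  4/9 = 0.4444
  7/4 = 1.75
Decimals in increasing order: 0.4444 < 0.6667 < 0.8 < 1.75
Writing each back as its fraction gives the sorted order.
Final answer: 4/9, 2/3, 4/5, 7/4


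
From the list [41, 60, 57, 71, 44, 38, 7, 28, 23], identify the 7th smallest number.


Sort ascending: [7, 23, 28, 38, 41, 44, 57, 60, 71]
The 7th element (1-indexed) is at index 6.
Value = 57
Final answer: 57


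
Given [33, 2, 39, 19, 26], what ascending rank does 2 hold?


Sort ascending: [2, 19, 26, 33, 39]
Find 2 in the sorted list.
2 is at position 1 (1-indexed).
Final answer: 1


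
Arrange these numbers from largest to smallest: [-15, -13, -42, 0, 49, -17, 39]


Original list: [-15, -13, -42, 0, 49, -17, 39]
Repeatedly take the largest remaining element:
  Remaining [-15, -13, -42, 0, 49, -17, 39] -> largest is 49
  Remaining [-15, -13, -42, 0, -17, 39] -> largest is 39
  Remaining [-15, -13, -42, 0, -17] -> largest is 0
  Remaining [-15, -13, -42, -17] -> largest is -13
  Remaining [-15, -42, -17] -> largest is -15
  Remaining [-42, -17] -> largest is -17
  Remaining [-42] -> largest is -42
Collecting the picks in order gives the descending list.
Final answer: [49, 39, 0, -13, -15, -17, -42]


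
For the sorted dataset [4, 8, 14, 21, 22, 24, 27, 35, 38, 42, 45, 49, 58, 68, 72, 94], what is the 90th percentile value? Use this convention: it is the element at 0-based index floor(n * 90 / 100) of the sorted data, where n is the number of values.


The dataset has n = 16 elements.
Index = floor(16 * 90 / 100) = floor(1440 / 100) = floor(14.4) = 14
Counting from index 0 in the sorted data, the element at index 14 is 72.
Final answer: 72


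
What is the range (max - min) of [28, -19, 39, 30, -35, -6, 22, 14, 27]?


Maximum value: 39
Minimum value: -35
Range = 39 - (-35) = 74
Final answer: 74


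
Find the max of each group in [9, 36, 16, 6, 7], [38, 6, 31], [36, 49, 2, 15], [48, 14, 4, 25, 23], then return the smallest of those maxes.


Find max of each group:
  Group 1: [9, 36, 16, 6, 7] -> max = 36
  Group 2: [38, 6, 31] -> max = 38
  Group 3: [36, 49, 2, 15] -> max = 49
  Group 4: [48, 14, 4, 25, 23] -> max = 48
Maxes: [36, 38, 49, 48]
Minimum of maxes = 36
Final answer: 36


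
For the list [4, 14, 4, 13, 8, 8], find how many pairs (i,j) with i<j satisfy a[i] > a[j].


For each element, count the later elements that are smaller than it:
  4 (index 0): smaller elements after it = [] -> 0
  14 (index 1): smaller elements after it = [4, 13, 8, 8] -> 4
  4 (index 2): smaller elements after it = [] -> 0
  13 (index 3): smaller elements after it = [8, 8] -> 2
  8 (index 4): smaller elements after it = [] -> 0
Total inversions = 0 + 4 + 0 + 2 + 0 = 6
Final answer: 6


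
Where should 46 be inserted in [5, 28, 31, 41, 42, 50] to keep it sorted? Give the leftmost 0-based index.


List is sorted: [5, 28, 31, 41, 42, 50]
We need the leftmost position where 46 can be inserted, i.e. the first index whose element is >= 46 (or the end of the list if none is).
Binary search with low=0, high=6 (0-based indices):
  low=0, high=6, mid=3: a[3]=41 < 46, so low = 4
  low=4, high=6, mid=5: a[5]=50 >= 46, so high = 5
  low=4, high=5, mid=4: a[4]=42 < 46, so low = 5
Now low = high = 5, so the insertion index is 5.
Final answer: 5


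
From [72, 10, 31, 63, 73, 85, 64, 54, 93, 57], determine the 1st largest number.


Sort descending: [93, 85, 73, 72, 64, 63, 57, 54, 31, 10]
The 1st element (1-indexed) is at index 0.
Value = 93
Final answer: 93


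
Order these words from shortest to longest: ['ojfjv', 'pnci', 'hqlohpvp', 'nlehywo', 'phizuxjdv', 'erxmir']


Compute lengths:
  'ojfjv' has length 5
  'pnci' has length 4
  'hqlohpvp' has length 8
  'nlehywo' has length 7
  'phizuxjdv' has length 9
  'erxmir' has length 6
Lengths in increasing order: 4 < 5 < 6 < 7 < 8 < 9
Listing the words in that order gives the answer.
Final answer: ['pnci', 'ojfjv', 'erxmir', 'nlehywo', 'hqlohpvp', 'phizuxjdv']


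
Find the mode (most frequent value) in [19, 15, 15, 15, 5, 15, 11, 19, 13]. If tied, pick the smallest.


Count the frequency of each value:
  5 appears 1 time(s)
  11 appears 1 time(s)
  13 appears 1 time(s)
  15 appears 4 time(s)
  19 appears 2 time(s)
Maximum frequency is 4.
Only 15 reaches that frequency, so it is the mode.
Final answer: 15


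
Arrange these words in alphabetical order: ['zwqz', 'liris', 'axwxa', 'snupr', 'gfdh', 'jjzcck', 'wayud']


Compare strings character by character (the first differing letter decides):
  'axwxa' < 'gfdh' since 'a' < 'g' at position 1
  'gfdh' < 'jjzcck' since 'g' < 'j' at position 1
  'jjzcck' < 'liris' since 'j' < 'l' at position 1
  'liris' < 'snupr' since 'l' < 's' at position 1
  'snupr' < 'wayud' since 's' < 'w' at position 1
  'wayud' < 'zwqz' since 'w' < 'z' at position 1
Chaining these comparisons gives the alphabetical order.
Final answer: ['axwxa', 'gfdh', 'jjzcck', 'liris', 'snupr', 'wayud', 'zwqz']


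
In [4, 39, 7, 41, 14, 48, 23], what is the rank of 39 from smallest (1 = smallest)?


Sort ascending: [4, 7, 14, 23, 39, 41, 48]
Find 39 in the sorted list.
39 is at position 5 (1-indexed).
Final answer: 5


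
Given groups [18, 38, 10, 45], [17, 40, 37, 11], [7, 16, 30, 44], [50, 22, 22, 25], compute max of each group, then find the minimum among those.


Find max of each group:
  Group 1: [18, 38, 10, 45] -> max = 45
  Group 2: [17, 40, 37, 11] -> max = 40
  Group 3: [7, 16, 30, 44] -> max = 44
  Group 4: [50, 22, 22, 25] -> max = 50
Maxes: [45, 40, 44, 50]
Minimum of maxes = 40
Final answer: 40


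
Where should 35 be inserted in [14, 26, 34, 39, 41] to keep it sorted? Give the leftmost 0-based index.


List is sorted: [14, 26, 34, 39, 41]
We need the leftmost position where 35 can be inserted, i.e. the first index whose element is >= 35 (or the end of the list if none is).
Binary search with low=0, high=5 (0-based indices):
  low=0, high=5, mid=2: a[2]=34 < 35, so low = 3
  low=3, high=5, mid=4: a[4]=41 >= 35, so high = 4
  low=3, high=4, mid=3: a[3]=39 >= 35, so high = 3
Now low = high = 3, so the insertion index is 3.
Final answer: 3


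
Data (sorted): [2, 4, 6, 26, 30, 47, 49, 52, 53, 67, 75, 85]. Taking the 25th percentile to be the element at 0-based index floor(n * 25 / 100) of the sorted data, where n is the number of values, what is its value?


The dataset has n = 12 elements.
Index = floor(12 * 25 / 100) = floor(300 / 100) = floor(3) = 3
Counting from index 0 in the sorted data, the element at index 3 is 26.
Final answer: 26


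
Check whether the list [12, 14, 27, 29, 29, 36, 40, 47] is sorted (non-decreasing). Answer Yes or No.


Check consecutive pairs:
  12 <= 14? True
  14 <= 27? True
  27 <= 29? True
  29 <= 29? True
  29 <= 36? True
  36 <= 40? True
  40 <= 47? True
Every consecutive pair is in order, so the list is non-decreasing.
Final answer: Yes


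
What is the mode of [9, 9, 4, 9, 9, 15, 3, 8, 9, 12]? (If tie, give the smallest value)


Count the frequency of each value:
  3 appears 1 time(s)
  4 appears 1 time(s)
  8 appears 1 time(s)
  9 appears 5 time(s)
  12 appears 1 time(s)
  15 appears 1 time(s)
Maximum frequency is 5.
Only 9 reaches that frequency, so it is the mode.
Final answer: 9


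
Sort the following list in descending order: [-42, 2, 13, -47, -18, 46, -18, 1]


Original list: [-42, 2, 13, -47, -18, 46, -18, 1]
Repeatedly take the largest remaining element:
  Remaining [-42, 2, 13, -47, -18, 46, -18, 1] -> largest is 46
  Remaining [-42, 2, 13, -47, -18, -18, 1] -> largest is 13
  Remaining [-42, 2, -47, -18, -18, 1] -> largest is 2
  Remaining [-42, -47, -18, -18, 1] -> largest is 1
  Remaining [-42, -47, -18, -18] -> largest is -18
  Remaining [-42, -47, -18] -> largest is -18
  Remaining [-42, -47] -> largest is -42
  Remaining [-47] -> largest is -47
Collecting the picks in order gives the descending list.
Final answer: [46, 13, 2, 1, -18, -18, -42, -47]


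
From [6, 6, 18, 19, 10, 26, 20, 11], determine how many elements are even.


Check each element:
  6 is even
  6 is even
  18 is even
  19 is odd
  10 is even
  26 is even
  20 is even
  11 is odd
Evens: [6, 6, 18, 10, 26, 20]
Count of evens = 6
Final answer: 6


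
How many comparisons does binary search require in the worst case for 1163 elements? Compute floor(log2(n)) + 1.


Binary search halves the search space each step.
Maximum comparisons = floor(log2(1163)) + 1
log2(1163) = 10.1836
floor(log2(1163)) = 10, so 10 + 1 = 11
Final answer: 11


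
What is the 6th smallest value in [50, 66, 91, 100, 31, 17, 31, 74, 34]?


Sort ascending: [17, 31, 31, 34, 50, 66, 74, 91, 100]
The 6th element (1-indexed) is at index 5.
Value = 66
Final answer: 66


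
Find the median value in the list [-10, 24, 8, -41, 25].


First, sort the list: [-41, -10, 8, 24, 25]
The list has 5 elements (odd count).
The middle index is 2 (0-based), and the element there is 8.
Final answer: 8


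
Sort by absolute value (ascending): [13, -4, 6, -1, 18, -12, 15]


Compute absolute values:
  |13| = 13
  |-4| = 4
  |6| = 6
  |-1| = 1
  |18| = 18
  |-12| = 12
  |15| = 15
Absolute values in increasing order: 1 < 4 < 6 < 12 < 13 < 15 < 18
Listing the original numbers in that order gives the answer.
Final answer: [-1, -4, 6, -12, 13, 15, 18]


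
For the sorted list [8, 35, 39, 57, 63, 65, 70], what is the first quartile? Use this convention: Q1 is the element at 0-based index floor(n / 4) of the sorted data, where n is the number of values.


The list has n = 7 elements.
Q1 index = floor(7 / 4) = floor(1.75) = 1
Counting from index 0 in the sorted data, the element at index 1 is 35.
Final answer: 35


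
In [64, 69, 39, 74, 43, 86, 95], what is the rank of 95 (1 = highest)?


Sort descending: [95, 86, 74, 69, 64, 43, 39]
Find 95 in the sorted list.
95 is at position 1.
Final answer: 1
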